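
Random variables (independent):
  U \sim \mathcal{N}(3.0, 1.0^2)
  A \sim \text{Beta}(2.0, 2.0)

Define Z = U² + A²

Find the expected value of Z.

E[Z] = E[U²] + E[A²]
E[U²] = Var(U) + E[U]² = 1 + 9 = 10
E[A²] = Var(A) + E[A]² = 0.05 + 0.25 = 0.3
E[Z] = 10 + 0.3 = 10.3

10.3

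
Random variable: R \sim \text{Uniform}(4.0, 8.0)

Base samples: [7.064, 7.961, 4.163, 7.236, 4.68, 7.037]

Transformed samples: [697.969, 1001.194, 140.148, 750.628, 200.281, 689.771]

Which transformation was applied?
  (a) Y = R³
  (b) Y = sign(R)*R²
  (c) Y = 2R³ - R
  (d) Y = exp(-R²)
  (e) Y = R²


Checking option (c) Y = 2R³ - R:
  R = 7.064 -> Y = 697.969 ✓
  R = 7.961 -> Y = 1001.194 ✓
  R = 4.163 -> Y = 140.148 ✓
All samples match this transformation.

(c) 2R³ - R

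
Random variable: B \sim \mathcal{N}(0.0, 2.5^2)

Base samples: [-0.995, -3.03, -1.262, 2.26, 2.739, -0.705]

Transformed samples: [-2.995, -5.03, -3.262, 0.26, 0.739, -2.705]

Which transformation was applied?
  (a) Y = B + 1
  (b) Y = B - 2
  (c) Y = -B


Checking option (b) Y = B - 2:
  B = -0.995 -> Y = -2.995 ✓
  B = -3.03 -> Y = -5.03 ✓
  B = -1.262 -> Y = -3.262 ✓
All samples match this transformation.

(b) B - 2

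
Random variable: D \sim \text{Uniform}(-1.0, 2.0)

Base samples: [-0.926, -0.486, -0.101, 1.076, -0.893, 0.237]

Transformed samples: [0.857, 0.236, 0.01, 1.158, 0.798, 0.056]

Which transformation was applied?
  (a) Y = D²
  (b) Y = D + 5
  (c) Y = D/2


Checking option (a) Y = D²:
  D = -0.926 -> Y = 0.857 ✓
  D = -0.486 -> Y = 0.236 ✓
  D = -0.101 -> Y = 0.01 ✓
All samples match this transformation.

(a) D²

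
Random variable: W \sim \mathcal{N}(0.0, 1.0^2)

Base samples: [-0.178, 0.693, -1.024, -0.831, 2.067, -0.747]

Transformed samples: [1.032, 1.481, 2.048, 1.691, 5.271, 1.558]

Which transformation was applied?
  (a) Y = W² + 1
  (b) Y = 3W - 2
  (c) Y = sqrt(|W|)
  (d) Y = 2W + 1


Checking option (a) Y = W² + 1:
  W = -0.178 -> Y = 1.032 ✓
  W = 0.693 -> Y = 1.481 ✓
  W = -1.024 -> Y = 2.048 ✓
All samples match this transformation.

(a) W² + 1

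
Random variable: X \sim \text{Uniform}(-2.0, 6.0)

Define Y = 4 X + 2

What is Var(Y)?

For Y = aX + b: Var(Y) = a² * Var(X)
Var(X) = (6 + 2)^2/12 = 5.3333333
Var(Y) = 4² * 5.3333333 = 16 * 5.3333333 = 85.333333

85.333333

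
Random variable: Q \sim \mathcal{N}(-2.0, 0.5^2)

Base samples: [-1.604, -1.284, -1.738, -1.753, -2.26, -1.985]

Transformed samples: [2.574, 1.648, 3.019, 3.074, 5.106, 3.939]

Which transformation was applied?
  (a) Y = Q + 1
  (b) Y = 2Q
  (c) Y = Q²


Checking option (c) Y = Q²:
  Q = -1.604 -> Y = 2.574 ✓
  Q = -1.284 -> Y = 1.648 ✓
  Q = -1.738 -> Y = 3.019 ✓
All samples match this transformation.

(c) Q²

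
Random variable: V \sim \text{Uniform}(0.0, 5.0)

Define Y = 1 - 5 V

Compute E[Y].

For Y = -5V + 1:
E[Y] = -5 * E[V] + 1
E[V] = (0 + 5)/2 = 2.5
E[Y] = -5 * 2.5 + 1 = -11.5

-11.5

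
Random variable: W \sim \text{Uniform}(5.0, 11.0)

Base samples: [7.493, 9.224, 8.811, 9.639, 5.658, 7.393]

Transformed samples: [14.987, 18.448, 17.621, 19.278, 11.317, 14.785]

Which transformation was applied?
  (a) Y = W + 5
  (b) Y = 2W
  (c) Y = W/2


Checking option (b) Y = 2W:
  W = 7.493 -> Y = 14.987 ✓
  W = 9.224 -> Y = 18.448 ✓
  W = 8.811 -> Y = 17.621 ✓
All samples match this transformation.

(b) 2W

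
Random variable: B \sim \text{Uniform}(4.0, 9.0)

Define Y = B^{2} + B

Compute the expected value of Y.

E[Y] = 1*E[B²] + 1*E[B]
E[B] = 6.5
E[B²] = Var(B) + (E[B])² = 2.0833333 + 42.25 = 44.333333
E[Y] = 1*44.333333 + 1*6.5 = 50.833333

50.833333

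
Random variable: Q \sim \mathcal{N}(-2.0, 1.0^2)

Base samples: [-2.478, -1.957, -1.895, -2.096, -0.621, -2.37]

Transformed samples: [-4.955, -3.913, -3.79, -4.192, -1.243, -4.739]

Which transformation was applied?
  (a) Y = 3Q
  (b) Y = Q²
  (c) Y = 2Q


Checking option (c) Y = 2Q:
  Q = -2.478 -> Y = -4.955 ✓
  Q = -1.957 -> Y = -3.913 ✓
  Q = -1.895 -> Y = -3.79 ✓
All samples match this transformation.

(c) 2Q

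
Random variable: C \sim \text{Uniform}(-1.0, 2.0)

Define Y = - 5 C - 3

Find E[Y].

For Y = -5C - 3:
E[Y] = -5 * E[C] - 3
E[C] = (-1 + 2)/2 = 0.5
E[Y] = -5 * 0.5 - 3 = -5.5

-5.5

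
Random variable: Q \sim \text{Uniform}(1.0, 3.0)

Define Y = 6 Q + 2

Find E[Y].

For Y = 6Q + 2:
E[Y] = 6 * E[Q] + 2
E[Q] = (1 + 3)/2 = 2
E[Y] = 6 * 2 + 2 = 14

14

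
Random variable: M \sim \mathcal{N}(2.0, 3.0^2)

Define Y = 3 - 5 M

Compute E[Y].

For Y = -5M + 3:
E[Y] = -5 * E[M] + 3
E[M] = 2.0 = 2
E[Y] = -5 * 2 + 3 = -7

-7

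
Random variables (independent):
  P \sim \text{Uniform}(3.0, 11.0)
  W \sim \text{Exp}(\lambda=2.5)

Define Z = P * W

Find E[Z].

For independent RVs: E[XY] = E[X]*E[Y]
E[P] = 7
E[W] = 0.4
E[Z] = 7 * 0.4 = 2.8

2.8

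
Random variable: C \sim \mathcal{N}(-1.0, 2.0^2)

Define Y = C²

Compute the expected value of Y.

Using E[X²] = Var(X) + (E[X])²:
E[C] = -1
Var(C) = 2.0^2 = 4
E[C²] = 4 + (-1)² = 4 + 1 = 5

5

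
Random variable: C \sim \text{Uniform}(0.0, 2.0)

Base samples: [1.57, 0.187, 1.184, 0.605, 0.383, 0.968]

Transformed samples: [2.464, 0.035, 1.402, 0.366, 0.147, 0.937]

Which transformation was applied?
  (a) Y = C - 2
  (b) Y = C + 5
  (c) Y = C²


Checking option (c) Y = C²:
  C = 1.57 -> Y = 2.464 ✓
  C = 0.187 -> Y = 0.035 ✓
  C = 1.184 -> Y = 1.402 ✓
All samples match this transformation.

(c) C²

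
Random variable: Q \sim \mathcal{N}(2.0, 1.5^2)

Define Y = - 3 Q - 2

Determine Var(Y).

For Y = aQ + b: Var(Y) = a² * Var(Q)
Var(Q) = 1.5^2 = 2.25
Var(Y) = (-3)² * 2.25 = 9 * 2.25 = 20.25

20.25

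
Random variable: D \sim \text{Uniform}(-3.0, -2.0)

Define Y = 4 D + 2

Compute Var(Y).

For Y = aD + b: Var(Y) = a² * Var(D)
Var(D) = (-2 + 3)^2/12 = 0.083333333
Var(Y) = 4² * 0.083333333 = 16 * 0.083333333 = 1.3333333

1.3333333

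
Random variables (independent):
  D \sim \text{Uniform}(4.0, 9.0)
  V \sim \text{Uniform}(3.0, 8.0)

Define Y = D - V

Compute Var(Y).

For independent RVs: Var(aX + bY) = a²Var(X) + b²Var(Y)
Var(D) = 2.0833333
Var(V) = 2.0833333
Var(Y) = 1²*2.0833333 + (-1)²*2.0833333
= 1*2.0833333 + 1*2.0833333 = 4.1666667

4.1666667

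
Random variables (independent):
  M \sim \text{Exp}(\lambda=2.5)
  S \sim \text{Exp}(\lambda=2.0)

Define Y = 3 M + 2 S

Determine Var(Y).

For independent RVs: Var(aX + bY) = a²Var(X) + b²Var(Y)
Var(M) = 0.16
Var(S) = 0.25
Var(Y) = 3²*0.16 + 2²*0.25
= 9*0.16 + 4*0.25 = 2.44

2.44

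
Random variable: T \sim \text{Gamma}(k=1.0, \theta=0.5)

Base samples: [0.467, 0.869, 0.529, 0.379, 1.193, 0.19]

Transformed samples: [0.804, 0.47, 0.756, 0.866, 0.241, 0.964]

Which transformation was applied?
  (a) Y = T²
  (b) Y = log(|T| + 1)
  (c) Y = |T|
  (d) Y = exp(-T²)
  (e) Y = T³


Checking option (d) Y = exp(-T²):
  T = 0.467 -> Y = 0.804 ✓
  T = 0.869 -> Y = 0.47 ✓
  T = 0.529 -> Y = 0.756 ✓
All samples match this transformation.

(d) exp(-T²)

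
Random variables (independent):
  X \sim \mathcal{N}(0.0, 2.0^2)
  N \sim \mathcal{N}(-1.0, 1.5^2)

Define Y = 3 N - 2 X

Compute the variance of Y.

For independent RVs: Var(aX + bY) = a²Var(X) + b²Var(Y)
Var(X) = 4
Var(N) = 2.25
Var(Y) = (-2)²*4 + 3²*2.25
= 4*4 + 9*2.25 = 36.25

36.25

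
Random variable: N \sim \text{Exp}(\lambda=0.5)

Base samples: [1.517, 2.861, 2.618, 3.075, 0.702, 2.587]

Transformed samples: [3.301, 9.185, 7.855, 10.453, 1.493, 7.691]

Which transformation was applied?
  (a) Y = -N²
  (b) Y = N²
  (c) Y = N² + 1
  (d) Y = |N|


Checking option (c) Y = N² + 1:
  N = 1.517 -> Y = 3.301 ✓
  N = 2.861 -> Y = 9.185 ✓
  N = 2.618 -> Y = 7.855 ✓
All samples match this transformation.

(c) N² + 1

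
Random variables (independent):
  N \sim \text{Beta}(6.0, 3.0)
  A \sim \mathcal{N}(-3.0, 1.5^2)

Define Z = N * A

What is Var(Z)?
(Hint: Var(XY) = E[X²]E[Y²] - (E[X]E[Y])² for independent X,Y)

Var(XY) = E[X²]E[Y²] - (E[X]E[Y])²
E[N] = 0.66666667, Var(N) = 0.022222222
E[A] = -3, Var(A) = 2.25
E[N²] = 0.022222222 + 0.66666667² = 0.46666667
E[A²] = 2.25 + (-3)² = 11.25
Var(Z) = 0.46666667*11.25 - (0.66666667*(-3))²
= 5.25 - 4 = 1.25

1.25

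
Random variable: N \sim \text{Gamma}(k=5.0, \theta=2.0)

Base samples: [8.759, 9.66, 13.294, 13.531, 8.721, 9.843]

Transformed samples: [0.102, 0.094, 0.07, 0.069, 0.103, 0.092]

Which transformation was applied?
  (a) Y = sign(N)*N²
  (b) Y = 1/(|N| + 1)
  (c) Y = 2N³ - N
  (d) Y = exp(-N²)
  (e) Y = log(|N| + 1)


Checking option (b) Y = 1/(|N| + 1):
  N = 8.759 -> Y = 0.102 ✓
  N = 9.66 -> Y = 0.094 ✓
  N = 13.294 -> Y = 0.07 ✓
All samples match this transformation.

(b) 1/(|N| + 1)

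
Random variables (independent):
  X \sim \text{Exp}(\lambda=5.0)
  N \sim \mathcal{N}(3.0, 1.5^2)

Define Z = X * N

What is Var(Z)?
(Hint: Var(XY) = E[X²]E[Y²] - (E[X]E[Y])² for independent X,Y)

Var(XY) = E[X²]E[Y²] - (E[X]E[Y])²
E[X] = 0.2, Var(X) = 0.04
E[N] = 3, Var(N) = 2.25
E[X²] = 0.04 + 0.2² = 0.08
E[N²] = 2.25 + 3² = 11.25
Var(Z) = 0.08*11.25 - (0.2*3)²
= 0.9 - 0.36 = 0.54

0.54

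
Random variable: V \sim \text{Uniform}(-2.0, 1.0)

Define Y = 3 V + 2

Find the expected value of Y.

For Y = 3V + 2:
E[Y] = 3 * E[V] + 2
E[V] = (-2 + 1)/2 = -0.5
E[Y] = 3 * (-0.5) + 2 = 0.5

0.5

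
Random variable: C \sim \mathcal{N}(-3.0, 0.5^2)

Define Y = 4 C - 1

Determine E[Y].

For Y = 4C - 1:
E[Y] = 4 * E[C] - 1
E[C] = -3.0 = -3
E[Y] = 4 * (-3) - 1 = -13

-13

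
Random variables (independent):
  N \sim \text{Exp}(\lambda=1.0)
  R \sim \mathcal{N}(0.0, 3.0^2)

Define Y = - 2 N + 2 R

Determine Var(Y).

For independent RVs: Var(aX + bY) = a²Var(X) + b²Var(Y)
Var(N) = 1
Var(R) = 9
Var(Y) = (-2)²*1 + 2²*9
= 4*1 + 4*9 = 40

40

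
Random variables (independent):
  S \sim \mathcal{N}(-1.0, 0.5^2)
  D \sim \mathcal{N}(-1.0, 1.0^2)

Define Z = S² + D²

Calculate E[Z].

E[Z] = E[S²] + E[D²]
E[S²] = Var(S) + E[S]² = 0.25 + 1 = 1.25
E[D²] = Var(D) + E[D]² = 1 + 1 = 2
E[Z] = 1.25 + 2 = 3.25

3.25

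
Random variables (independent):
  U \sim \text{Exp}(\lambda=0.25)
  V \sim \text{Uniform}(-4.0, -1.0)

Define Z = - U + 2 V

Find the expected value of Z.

E[Z] = -1*E[U] + 2*E[V]
E[U] = 4
E[V] = -2.5
E[Z] = -1*4 + 2*(-2.5) = -9

-9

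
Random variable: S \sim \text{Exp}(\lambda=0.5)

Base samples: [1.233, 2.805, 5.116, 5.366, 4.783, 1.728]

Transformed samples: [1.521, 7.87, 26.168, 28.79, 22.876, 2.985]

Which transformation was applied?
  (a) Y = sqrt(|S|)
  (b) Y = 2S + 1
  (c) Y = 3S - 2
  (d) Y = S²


Checking option (d) Y = S²:
  S = 1.233 -> Y = 1.521 ✓
  S = 2.805 -> Y = 7.87 ✓
  S = 5.116 -> Y = 26.168 ✓
All samples match this transformation.

(d) S²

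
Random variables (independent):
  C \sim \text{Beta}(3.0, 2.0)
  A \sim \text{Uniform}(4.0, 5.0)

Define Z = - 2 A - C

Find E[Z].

E[Z] = -1*E[C] - 2*E[A]
E[C] = 0.6
E[A] = 4.5
E[Z] = -1*0.6 - 2*4.5 = -9.6

-9.6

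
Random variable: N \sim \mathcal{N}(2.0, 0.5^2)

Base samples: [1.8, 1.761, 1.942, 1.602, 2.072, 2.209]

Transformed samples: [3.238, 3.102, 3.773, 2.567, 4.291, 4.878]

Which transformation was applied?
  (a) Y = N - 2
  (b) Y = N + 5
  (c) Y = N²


Checking option (c) Y = N²:
  N = 1.8 -> Y = 3.238 ✓
  N = 1.761 -> Y = 3.102 ✓
  N = 1.942 -> Y = 3.773 ✓
All samples match this transformation.

(c) N²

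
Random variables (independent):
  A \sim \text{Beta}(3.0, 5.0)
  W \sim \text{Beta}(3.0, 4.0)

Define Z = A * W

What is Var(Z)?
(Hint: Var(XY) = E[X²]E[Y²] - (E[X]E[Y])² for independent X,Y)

Var(XY) = E[X²]E[Y²] - (E[X]E[Y])²
E[A] = 0.375, Var(A) = 0.026041667
E[W] = 0.42857143, Var(W) = 0.030612245
E[A²] = 0.026041667 + 0.375² = 0.16666667
E[W²] = 0.030612245 + 0.42857143² = 0.21428571
Var(Z) = 0.16666667*0.21428571 - (0.375*0.42857143)²
= 0.035714286 - 0.025829082 = 0.0098852041

0.0098852041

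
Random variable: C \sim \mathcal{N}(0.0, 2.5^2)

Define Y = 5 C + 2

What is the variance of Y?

For Y = aC + b: Var(Y) = a² * Var(C)
Var(C) = 2.5^2 = 6.25
Var(Y) = 5² * 6.25 = 25 * 6.25 = 156.25

156.25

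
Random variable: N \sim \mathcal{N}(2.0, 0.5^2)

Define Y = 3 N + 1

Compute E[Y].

For Y = 3N + 1:
E[Y] = 3 * E[N] + 1
E[N] = 2.0 = 2
E[Y] = 3 * 2 + 1 = 7

7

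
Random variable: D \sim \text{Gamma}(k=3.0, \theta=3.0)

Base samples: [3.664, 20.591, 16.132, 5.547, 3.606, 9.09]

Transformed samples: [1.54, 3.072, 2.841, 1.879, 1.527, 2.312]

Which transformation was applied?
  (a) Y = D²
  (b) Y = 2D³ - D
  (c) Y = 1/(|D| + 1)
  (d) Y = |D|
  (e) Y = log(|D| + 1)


Checking option (e) Y = log(|D| + 1):
  D = 3.664 -> Y = 1.54 ✓
  D = 20.591 -> Y = 3.072 ✓
  D = 16.132 -> Y = 2.841 ✓
All samples match this transformation.

(e) log(|D| + 1)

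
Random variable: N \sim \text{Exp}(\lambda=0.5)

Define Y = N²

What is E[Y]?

E[N²] = Var(N) + (E[N])² = 4 + 4 = 8

8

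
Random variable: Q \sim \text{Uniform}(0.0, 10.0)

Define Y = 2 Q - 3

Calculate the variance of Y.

For Y = aQ + b: Var(Y) = a² * Var(Q)
Var(Q) = (10 - 0)^2/12 = 8.3333333
Var(Y) = 2² * 8.3333333 = 4 * 8.3333333 = 33.333333

33.333333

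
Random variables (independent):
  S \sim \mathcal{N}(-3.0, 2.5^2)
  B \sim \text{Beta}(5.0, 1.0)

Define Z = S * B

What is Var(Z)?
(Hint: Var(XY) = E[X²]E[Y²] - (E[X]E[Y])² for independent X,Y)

Var(XY) = E[X²]E[Y²] - (E[X]E[Y])²
E[S] = -3, Var(S) = 6.25
E[B] = 0.83333333, Var(B) = 0.01984127
E[S²] = 6.25 + (-3)² = 15.25
E[B²] = 0.01984127 + 0.83333333² = 0.71428571
Var(Z) = 15.25*0.71428571 - (-3*0.83333333)²
= 10.892857 - 6.25 = 4.6428571

4.6428571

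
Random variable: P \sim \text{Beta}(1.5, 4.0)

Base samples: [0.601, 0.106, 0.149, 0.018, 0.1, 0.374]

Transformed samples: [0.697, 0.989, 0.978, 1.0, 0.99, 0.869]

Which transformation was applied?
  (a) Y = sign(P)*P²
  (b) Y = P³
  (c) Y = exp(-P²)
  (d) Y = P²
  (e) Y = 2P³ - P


Checking option (c) Y = exp(-P²):
  P = 0.601 -> Y = 0.697 ✓
  P = 0.106 -> Y = 0.989 ✓
  P = 0.149 -> Y = 0.978 ✓
All samples match this transformation.

(c) exp(-P²)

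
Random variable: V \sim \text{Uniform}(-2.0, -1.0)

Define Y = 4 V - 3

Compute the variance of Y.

For Y = aV + b: Var(Y) = a² * Var(V)
Var(V) = (-1 + 2)^2/12 = 0.083333333
Var(Y) = 4² * 0.083333333 = 16 * 0.083333333 = 1.3333333

1.3333333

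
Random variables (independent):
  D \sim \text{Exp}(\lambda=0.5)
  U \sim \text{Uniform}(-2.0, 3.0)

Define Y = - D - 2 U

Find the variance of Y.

For independent RVs: Var(aX + bY) = a²Var(X) + b²Var(Y)
Var(D) = 4
Var(U) = 2.0833333
Var(Y) = (-1)²*4 + (-2)²*2.0833333
= 1*4 + 4*2.0833333 = 12.333333

12.333333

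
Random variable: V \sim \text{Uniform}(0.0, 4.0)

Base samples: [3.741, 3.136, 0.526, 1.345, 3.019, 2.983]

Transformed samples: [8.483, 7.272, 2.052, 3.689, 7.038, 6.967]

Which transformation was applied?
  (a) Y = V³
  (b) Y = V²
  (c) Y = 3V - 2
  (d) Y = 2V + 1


Checking option (d) Y = 2V + 1:
  V = 3.741 -> Y = 8.483 ✓
  V = 3.136 -> Y = 7.272 ✓
  V = 0.526 -> Y = 2.052 ✓
All samples match this transformation.

(d) 2V + 1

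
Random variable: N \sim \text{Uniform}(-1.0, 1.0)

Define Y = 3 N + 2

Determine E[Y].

For Y = 3N + 2:
E[Y] = 3 * E[N] + 2
E[N] = (-1 + 1)/2 = 0
E[Y] = 3 * 0 + 2 = 2

2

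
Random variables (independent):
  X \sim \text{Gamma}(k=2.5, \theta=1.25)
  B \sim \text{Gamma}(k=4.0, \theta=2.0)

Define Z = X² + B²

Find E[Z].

E[Z] = E[X²] + E[B²]
E[X²] = Var(X) + E[X]² = 3.90625 + 9.765625 = 13.671875
E[B²] = Var(B) + E[B]² = 16 + 64 = 80
E[Z] = 13.671875 + 80 = 93.671875

93.671875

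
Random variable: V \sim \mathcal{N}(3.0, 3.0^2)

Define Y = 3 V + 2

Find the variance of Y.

For Y = aV + b: Var(Y) = a² * Var(V)
Var(V) = 3.0^2 = 9
Var(Y) = 3² * 9 = 9 * 9 = 81

81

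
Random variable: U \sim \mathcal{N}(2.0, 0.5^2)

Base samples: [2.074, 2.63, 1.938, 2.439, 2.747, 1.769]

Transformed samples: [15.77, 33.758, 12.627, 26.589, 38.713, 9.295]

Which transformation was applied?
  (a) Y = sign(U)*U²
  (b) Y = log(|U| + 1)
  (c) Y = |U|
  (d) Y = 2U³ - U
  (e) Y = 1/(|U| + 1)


Checking option (d) Y = 2U³ - U:
  U = 2.074 -> Y = 15.77 ✓
  U = 2.63 -> Y = 33.758 ✓
  U = 1.938 -> Y = 12.627 ✓
All samples match this transformation.

(d) 2U³ - U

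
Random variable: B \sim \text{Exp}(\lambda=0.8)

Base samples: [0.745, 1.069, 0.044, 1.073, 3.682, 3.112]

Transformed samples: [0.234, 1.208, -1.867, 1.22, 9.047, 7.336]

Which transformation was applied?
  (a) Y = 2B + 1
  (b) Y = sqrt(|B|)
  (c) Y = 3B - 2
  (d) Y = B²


Checking option (c) Y = 3B - 2:
  B = 0.745 -> Y = 0.234 ✓
  B = 1.069 -> Y = 1.208 ✓
  B = 0.044 -> Y = -1.867 ✓
All samples match this transformation.

(c) 3B - 2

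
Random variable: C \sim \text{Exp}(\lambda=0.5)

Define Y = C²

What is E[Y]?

E[C²] = Var(C) + (E[C])² = 4 + 4 = 8

8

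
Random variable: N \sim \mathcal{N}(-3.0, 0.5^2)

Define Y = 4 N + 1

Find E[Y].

For Y = 4N + 1:
E[Y] = 4 * E[N] + 1
E[N] = -3.0 = -3
E[Y] = 4 * (-3) + 1 = -11

-11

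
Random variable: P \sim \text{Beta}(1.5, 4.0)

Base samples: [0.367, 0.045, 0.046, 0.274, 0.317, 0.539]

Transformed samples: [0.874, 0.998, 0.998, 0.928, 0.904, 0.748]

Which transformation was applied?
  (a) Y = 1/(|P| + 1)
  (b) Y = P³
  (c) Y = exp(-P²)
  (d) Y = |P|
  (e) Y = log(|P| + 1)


Checking option (c) Y = exp(-P²):
  P = 0.367 -> Y = 0.874 ✓
  P = 0.045 -> Y = 0.998 ✓
  P = 0.046 -> Y = 0.998 ✓
All samples match this transformation.

(c) exp(-P²)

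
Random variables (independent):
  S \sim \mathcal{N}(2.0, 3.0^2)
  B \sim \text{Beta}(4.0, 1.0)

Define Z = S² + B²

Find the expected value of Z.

E[Z] = E[S²] + E[B²]
E[S²] = Var(S) + E[S]² = 9 + 4 = 13
E[B²] = Var(B) + E[B]² = 0.026666667 + 0.64 = 0.66666667
E[Z] = 13 + 0.66666667 = 13.666667

13.666667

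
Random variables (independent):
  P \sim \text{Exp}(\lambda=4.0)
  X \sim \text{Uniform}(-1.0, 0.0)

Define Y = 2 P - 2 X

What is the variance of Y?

For independent RVs: Var(aX + bY) = a²Var(X) + b²Var(Y)
Var(P) = 0.0625
Var(X) = 0.083333333
Var(Y) = 2²*0.0625 + (-2)²*0.083333333
= 4*0.0625 + 4*0.083333333 = 0.58333333

0.58333333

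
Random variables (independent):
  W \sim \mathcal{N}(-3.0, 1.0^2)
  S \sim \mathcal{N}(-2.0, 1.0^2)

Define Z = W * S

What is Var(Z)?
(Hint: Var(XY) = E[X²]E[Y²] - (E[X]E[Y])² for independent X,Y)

Var(XY) = E[X²]E[Y²] - (E[X]E[Y])²
E[W] = -3, Var(W) = 1
E[S] = -2, Var(S) = 1
E[W²] = 1 + (-3)² = 10
E[S²] = 1 + (-2)² = 5
Var(Z) = 10*5 - (-3*(-2))²
= 50 - 36 = 14

14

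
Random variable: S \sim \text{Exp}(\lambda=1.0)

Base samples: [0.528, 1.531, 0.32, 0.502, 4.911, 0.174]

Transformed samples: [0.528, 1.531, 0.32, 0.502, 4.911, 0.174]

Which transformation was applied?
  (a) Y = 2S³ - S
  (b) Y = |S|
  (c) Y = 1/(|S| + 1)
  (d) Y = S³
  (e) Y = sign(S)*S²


Checking option (b) Y = |S|:
  S = 0.528 -> Y = 0.528 ✓
  S = 1.531 -> Y = 1.531 ✓
  S = 0.32 -> Y = 0.32 ✓
All samples match this transformation.

(b) |S|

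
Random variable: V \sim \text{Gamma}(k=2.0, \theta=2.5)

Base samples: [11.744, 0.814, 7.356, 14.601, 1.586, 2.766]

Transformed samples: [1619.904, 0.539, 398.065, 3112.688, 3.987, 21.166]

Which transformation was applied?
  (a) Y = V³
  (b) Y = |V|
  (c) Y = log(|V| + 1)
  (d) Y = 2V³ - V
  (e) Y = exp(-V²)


Checking option (a) Y = V³:
  V = 11.744 -> Y = 1619.904 ✓
  V = 0.814 -> Y = 0.539 ✓
  V = 7.356 -> Y = 398.065 ✓
All samples match this transformation.

(a) V³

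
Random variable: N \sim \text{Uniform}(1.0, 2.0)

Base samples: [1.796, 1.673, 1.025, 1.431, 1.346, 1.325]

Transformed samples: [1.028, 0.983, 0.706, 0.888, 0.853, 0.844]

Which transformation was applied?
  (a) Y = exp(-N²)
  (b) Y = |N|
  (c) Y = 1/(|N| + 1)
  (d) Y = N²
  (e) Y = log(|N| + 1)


Checking option (e) Y = log(|N| + 1):
  N = 1.796 -> Y = 1.028 ✓
  N = 1.673 -> Y = 0.983 ✓
  N = 1.025 -> Y = 0.706 ✓
All samples match this transformation.

(e) log(|N| + 1)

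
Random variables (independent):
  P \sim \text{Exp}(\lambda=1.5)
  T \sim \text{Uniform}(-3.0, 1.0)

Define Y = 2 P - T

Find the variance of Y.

For independent RVs: Var(aX + bY) = a²Var(X) + b²Var(Y)
Var(P) = 0.44444444
Var(T) = 1.3333333
Var(Y) = 2²*0.44444444 + (-1)²*1.3333333
= 4*0.44444444 + 1*1.3333333 = 3.1111111

3.1111111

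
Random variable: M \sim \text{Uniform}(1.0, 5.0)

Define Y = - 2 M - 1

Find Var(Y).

For Y = aM + b: Var(Y) = a² * Var(M)
Var(M) = (5 - 1)^2/12 = 1.3333333
Var(Y) = (-2)² * 1.3333333 = 4 * 1.3333333 = 5.3333333

5.3333333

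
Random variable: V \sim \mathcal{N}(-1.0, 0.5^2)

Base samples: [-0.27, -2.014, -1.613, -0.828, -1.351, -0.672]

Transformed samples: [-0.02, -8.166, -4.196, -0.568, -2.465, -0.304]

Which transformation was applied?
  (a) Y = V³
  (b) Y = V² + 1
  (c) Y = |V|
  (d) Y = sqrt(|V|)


Checking option (a) Y = V³:
  V = -0.27 -> Y = -0.02 ✓
  V = -2.014 -> Y = -8.166 ✓
  V = -1.613 -> Y = -4.196 ✓
All samples match this transformation.

(a) V³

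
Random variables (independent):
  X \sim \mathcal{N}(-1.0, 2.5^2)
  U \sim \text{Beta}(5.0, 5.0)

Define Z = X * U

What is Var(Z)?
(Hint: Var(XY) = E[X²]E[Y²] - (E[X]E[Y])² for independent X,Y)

Var(XY) = E[X²]E[Y²] - (E[X]E[Y])²
E[X] = -1, Var(X) = 6.25
E[U] = 0.5, Var(U) = 0.022727273
E[X²] = 6.25 + (-1)² = 7.25
E[U²] = 0.022727273 + 0.5² = 0.27272727
Var(Z) = 7.25*0.27272727 - (-1*0.5)²
= 1.9772727 - 0.25 = 1.7272727

1.7272727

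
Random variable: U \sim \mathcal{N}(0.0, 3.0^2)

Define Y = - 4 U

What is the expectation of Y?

For Y = -4U:
E[Y] = -4 * E[U]
E[U] = 0.0 = 0
E[Y] = -4 * 0 = 0

0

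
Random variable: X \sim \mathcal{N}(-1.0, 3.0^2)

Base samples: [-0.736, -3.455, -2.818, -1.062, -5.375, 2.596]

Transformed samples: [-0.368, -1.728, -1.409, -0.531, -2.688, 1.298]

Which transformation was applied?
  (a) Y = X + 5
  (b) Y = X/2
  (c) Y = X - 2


Checking option (b) Y = X/2:
  X = -0.736 -> Y = -0.368 ✓
  X = -3.455 -> Y = -1.728 ✓
  X = -2.818 -> Y = -1.409 ✓
All samples match this transformation.

(b) X/2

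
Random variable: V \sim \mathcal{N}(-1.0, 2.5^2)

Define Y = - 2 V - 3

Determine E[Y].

For Y = -2V - 3:
E[Y] = -2 * E[V] - 3
E[V] = -1.0 = -1
E[Y] = -2 * (-1) - 3 = -1

-1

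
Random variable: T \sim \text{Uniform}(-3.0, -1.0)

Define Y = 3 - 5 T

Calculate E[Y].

For Y = -5T + 3:
E[Y] = -5 * E[T] + 3
E[T] = (-3 - 1)/2 = -2
E[Y] = -5 * (-2) + 3 = 13

13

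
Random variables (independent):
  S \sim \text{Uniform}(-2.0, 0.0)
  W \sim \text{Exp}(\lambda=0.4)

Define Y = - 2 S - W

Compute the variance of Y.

For independent RVs: Var(aX + bY) = a²Var(X) + b²Var(Y)
Var(S) = 0.33333333
Var(W) = 6.25
Var(Y) = (-2)²*0.33333333 + (-1)²*6.25
= 4*0.33333333 + 1*6.25 = 7.5833333

7.5833333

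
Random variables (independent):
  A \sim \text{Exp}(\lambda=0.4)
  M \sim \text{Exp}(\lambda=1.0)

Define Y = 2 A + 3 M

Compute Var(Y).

For independent RVs: Var(aX + bY) = a²Var(X) + b²Var(Y)
Var(A) = 6.25
Var(M) = 1
Var(Y) = 2²*6.25 + 3²*1
= 4*6.25 + 9*1 = 34

34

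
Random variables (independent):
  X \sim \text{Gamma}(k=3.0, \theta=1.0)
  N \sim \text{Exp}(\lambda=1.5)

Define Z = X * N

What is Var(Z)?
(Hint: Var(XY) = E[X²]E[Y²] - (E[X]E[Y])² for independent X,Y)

Var(XY) = E[X²]E[Y²] - (E[X]E[Y])²
E[X] = 3, Var(X) = 3
E[N] = 0.66666667, Var(N) = 0.44444444
E[X²] = 3 + 3² = 12
E[N²] = 0.44444444 + 0.66666667² = 0.88888889
Var(Z) = 12*0.88888889 - (3*0.66666667)²
= 10.666667 - 4 = 6.6666667

6.6666667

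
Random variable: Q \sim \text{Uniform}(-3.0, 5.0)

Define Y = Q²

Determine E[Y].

Using E[X²] = Var(X) + (E[X])²:
E[Q] = 1
Var(Q) = (5 + 3)^2/12 = 5.3333333
E[Q²] = 5.3333333 + 1² = 5.3333333 + 1 = 6.3333333

6.3333333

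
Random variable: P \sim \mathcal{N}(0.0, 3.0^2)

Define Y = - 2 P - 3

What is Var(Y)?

For Y = aP + b: Var(Y) = a² * Var(P)
Var(P) = 3.0^2 = 9
Var(Y) = (-2)² * 9 = 4 * 9 = 36

36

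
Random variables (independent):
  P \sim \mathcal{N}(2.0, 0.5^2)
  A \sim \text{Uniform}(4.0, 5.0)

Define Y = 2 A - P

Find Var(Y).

For independent RVs: Var(aX + bY) = a²Var(X) + b²Var(Y)
Var(P) = 0.25
Var(A) = 0.083333333
Var(Y) = (-1)²*0.25 + 2²*0.083333333
= 1*0.25 + 4*0.083333333 = 0.58333333

0.58333333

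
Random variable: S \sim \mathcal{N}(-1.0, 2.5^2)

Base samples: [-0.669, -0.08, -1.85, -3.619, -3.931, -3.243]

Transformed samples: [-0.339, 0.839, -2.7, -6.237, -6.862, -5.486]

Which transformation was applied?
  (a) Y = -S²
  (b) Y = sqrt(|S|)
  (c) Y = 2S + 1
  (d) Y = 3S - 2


Checking option (c) Y = 2S + 1:
  S = -0.669 -> Y = -0.339 ✓
  S = -0.08 -> Y = 0.839 ✓
  S = -1.85 -> Y = -2.7 ✓
All samples match this transformation.

(c) 2S + 1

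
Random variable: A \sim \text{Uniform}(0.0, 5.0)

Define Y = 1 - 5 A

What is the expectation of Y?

For Y = -5A + 1:
E[Y] = -5 * E[A] + 1
E[A] = (0 + 5)/2 = 2.5
E[Y] = -5 * 2.5 + 1 = -11.5

-11.5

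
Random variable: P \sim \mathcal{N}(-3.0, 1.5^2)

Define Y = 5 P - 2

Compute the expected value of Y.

For Y = 5P - 2:
E[Y] = 5 * E[P] - 2
E[P] = -3.0 = -3
E[Y] = 5 * (-3) - 2 = -17

-17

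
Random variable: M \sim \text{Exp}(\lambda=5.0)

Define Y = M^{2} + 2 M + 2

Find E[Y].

E[Y] = 1*E[M²] + 2*E[M] + 2
E[M] = 0.2
E[M²] = Var(M) + (E[M])² = 0.04 + 0.04 = 0.08
E[Y] = 1*0.08 + 2*0.2 + 2 = 2.48

2.48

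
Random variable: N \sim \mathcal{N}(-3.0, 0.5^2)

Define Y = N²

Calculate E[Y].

E[N²] = Var(N) + (E[N])² = 0.25 + 9 = 9.25

9.25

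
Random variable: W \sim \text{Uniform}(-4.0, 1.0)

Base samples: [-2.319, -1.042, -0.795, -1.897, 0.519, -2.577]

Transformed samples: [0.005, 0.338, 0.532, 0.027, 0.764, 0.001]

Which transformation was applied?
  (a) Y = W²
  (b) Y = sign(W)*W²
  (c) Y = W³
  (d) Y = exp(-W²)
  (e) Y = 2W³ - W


Checking option (d) Y = exp(-W²):
  W = -2.319 -> Y = 0.005 ✓
  W = -1.042 -> Y = 0.338 ✓
  W = -0.795 -> Y = 0.532 ✓
All samples match this transformation.

(d) exp(-W²)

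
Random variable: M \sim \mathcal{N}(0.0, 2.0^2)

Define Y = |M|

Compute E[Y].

For X ~ N(0, 2.0²), E[|X|] = sigma * sqrt(2/pi)
= 2.0 * sqrt(2/pi) = 1.5957691

1.5957691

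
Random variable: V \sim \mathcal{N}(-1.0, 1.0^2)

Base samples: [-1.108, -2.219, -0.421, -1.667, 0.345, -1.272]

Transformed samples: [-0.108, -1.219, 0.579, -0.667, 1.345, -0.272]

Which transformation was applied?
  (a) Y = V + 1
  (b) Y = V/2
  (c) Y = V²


Checking option (a) Y = V + 1:
  V = -1.108 -> Y = -0.108 ✓
  V = -2.219 -> Y = -1.219 ✓
  V = -0.421 -> Y = 0.579 ✓
All samples match this transformation.

(a) V + 1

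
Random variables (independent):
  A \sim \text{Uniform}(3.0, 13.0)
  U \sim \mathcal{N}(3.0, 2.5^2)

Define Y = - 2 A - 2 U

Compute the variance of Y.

For independent RVs: Var(aX + bY) = a²Var(X) + b²Var(Y)
Var(A) = 8.3333333
Var(U) = 6.25
Var(Y) = (-2)²*8.3333333 + (-2)²*6.25
= 4*8.3333333 + 4*6.25 = 58.333333

58.333333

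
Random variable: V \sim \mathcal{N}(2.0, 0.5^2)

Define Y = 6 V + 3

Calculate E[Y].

For Y = 6V + 3:
E[Y] = 6 * E[V] + 3
E[V] = 2.0 = 2
E[Y] = 6 * 2 + 3 = 15

15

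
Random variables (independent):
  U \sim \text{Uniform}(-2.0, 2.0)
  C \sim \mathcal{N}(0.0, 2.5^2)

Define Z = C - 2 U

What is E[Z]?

E[Z] = -2*E[U] + 1*E[C]
E[U] = 0
E[C] = 0
E[Z] = -2*0 + 1*0 = 0

0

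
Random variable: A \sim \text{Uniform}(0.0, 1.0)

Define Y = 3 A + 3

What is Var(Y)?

For Y = aA + b: Var(Y) = a² * Var(A)
Var(A) = (1 - 0)^2/12 = 0.083333333
Var(Y) = 3² * 0.083333333 = 9 * 0.083333333 = 0.75

0.75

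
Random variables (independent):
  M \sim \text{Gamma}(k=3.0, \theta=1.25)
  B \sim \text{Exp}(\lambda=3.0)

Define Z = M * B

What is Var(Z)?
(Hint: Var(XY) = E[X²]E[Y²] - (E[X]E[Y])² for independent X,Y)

Var(XY) = E[X²]E[Y²] - (E[X]E[Y])²
E[M] = 3.75, Var(M) = 4.6875
E[B] = 0.33333333, Var(B) = 0.11111111
E[M²] = 4.6875 + 3.75² = 18.75
E[B²] = 0.11111111 + 0.33333333² = 0.22222222
Var(Z) = 18.75*0.22222222 - (3.75*0.33333333)²
= 4.1666667 - 1.5625 = 2.6041667

2.6041667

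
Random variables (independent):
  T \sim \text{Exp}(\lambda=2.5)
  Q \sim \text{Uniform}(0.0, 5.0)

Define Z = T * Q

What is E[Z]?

For independent RVs: E[XY] = E[X]*E[Y]
E[T] = 0.4
E[Q] = 2.5
E[Z] = 0.4 * 2.5 = 1

1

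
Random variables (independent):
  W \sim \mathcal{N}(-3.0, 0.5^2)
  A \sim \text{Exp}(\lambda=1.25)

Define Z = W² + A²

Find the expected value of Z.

E[Z] = E[W²] + E[A²]
E[W²] = Var(W) + E[W]² = 0.25 + 9 = 9.25
E[A²] = Var(A) + E[A]² = 0.64 + 0.64 = 1.28
E[Z] = 9.25 + 1.28 = 10.53

10.53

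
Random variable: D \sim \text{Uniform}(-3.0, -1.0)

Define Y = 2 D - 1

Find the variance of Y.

For Y = aD + b: Var(Y) = a² * Var(D)
Var(D) = (-1 + 3)^2/12 = 0.33333333
Var(Y) = 2² * 0.33333333 = 4 * 0.33333333 = 1.3333333

1.3333333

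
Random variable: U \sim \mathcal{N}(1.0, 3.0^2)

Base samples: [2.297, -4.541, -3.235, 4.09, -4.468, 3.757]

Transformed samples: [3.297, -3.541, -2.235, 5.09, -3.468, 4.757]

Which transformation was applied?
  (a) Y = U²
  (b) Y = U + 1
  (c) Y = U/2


Checking option (b) Y = U + 1:
  U = 2.297 -> Y = 3.297 ✓
  U = -4.541 -> Y = -3.541 ✓
  U = -3.235 -> Y = -2.235 ✓
All samples match this transformation.

(b) U + 1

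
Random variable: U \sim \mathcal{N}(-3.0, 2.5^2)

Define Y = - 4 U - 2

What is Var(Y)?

For Y = aU + b: Var(Y) = a² * Var(U)
Var(U) = 2.5^2 = 6.25
Var(Y) = (-4)² * 6.25 = 16 * 6.25 = 100

100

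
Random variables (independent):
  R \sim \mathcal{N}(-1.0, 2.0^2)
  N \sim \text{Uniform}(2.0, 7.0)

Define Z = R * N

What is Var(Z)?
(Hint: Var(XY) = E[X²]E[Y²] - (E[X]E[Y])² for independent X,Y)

Var(XY) = E[X²]E[Y²] - (E[X]E[Y])²
E[R] = -1, Var(R) = 4
E[N] = 4.5, Var(N) = 2.0833333
E[R²] = 4 + (-1)² = 5
E[N²] = 2.0833333 + 4.5² = 22.333333
Var(Z) = 5*22.333333 - (-1*4.5)²
= 111.66667 - 20.25 = 91.416667

91.416667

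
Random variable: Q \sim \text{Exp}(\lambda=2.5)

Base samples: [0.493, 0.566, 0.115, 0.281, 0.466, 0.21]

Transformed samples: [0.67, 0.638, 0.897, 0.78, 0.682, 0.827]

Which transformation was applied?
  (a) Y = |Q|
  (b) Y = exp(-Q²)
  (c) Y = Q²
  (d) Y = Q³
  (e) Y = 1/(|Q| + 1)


Checking option (e) Y = 1/(|Q| + 1):
  Q = 0.493 -> Y = 0.67 ✓
  Q = 0.566 -> Y = 0.638 ✓
  Q = 0.115 -> Y = 0.897 ✓
All samples match this transformation.

(e) 1/(|Q| + 1)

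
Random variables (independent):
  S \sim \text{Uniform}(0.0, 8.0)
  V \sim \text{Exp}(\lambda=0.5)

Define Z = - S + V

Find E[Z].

E[Z] = -1*E[S] + 1*E[V]
E[S] = 4
E[V] = 2
E[Z] = -1*4 + 1*2 = -2

-2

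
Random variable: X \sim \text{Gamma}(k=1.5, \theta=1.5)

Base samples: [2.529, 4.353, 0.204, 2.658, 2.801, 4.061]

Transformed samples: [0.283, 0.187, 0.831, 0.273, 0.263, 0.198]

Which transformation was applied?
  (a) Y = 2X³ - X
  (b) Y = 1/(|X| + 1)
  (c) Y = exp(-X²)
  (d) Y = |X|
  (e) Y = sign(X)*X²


Checking option (b) Y = 1/(|X| + 1):
  X = 2.529 -> Y = 0.283 ✓
  X = 4.353 -> Y = 0.187 ✓
  X = 0.204 -> Y = 0.831 ✓
All samples match this transformation.

(b) 1/(|X| + 1)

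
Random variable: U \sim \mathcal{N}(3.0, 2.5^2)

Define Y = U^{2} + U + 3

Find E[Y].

E[Y] = 1*E[U²] + 1*E[U] + 3
E[U] = 3
E[U²] = Var(U) + (E[U])² = 6.25 + 9 = 15.25
E[Y] = 1*15.25 + 1*3 + 3 = 21.25

21.25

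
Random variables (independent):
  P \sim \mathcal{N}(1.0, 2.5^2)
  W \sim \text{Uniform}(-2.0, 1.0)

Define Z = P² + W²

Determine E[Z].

E[Z] = E[P²] + E[W²]
E[P²] = Var(P) + E[P]² = 6.25 + 1 = 7.25
E[W²] = Var(W) + E[W]² = 0.75 + 0.25 = 1
E[Z] = 7.25 + 1 = 8.25

8.25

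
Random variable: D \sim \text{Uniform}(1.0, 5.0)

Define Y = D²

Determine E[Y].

E[D²] = Var(D) + (E[D])² = 1.3333333 + 9 = 10.333333

10.333333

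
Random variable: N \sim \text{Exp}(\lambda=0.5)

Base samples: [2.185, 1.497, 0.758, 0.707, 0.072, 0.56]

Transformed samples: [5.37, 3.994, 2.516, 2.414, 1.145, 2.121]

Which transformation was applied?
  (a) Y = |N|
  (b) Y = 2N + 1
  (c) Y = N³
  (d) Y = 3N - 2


Checking option (b) Y = 2N + 1:
  N = 2.185 -> Y = 5.37 ✓
  N = 1.497 -> Y = 3.994 ✓
  N = 0.758 -> Y = 2.516 ✓
All samples match this transformation.

(b) 2N + 1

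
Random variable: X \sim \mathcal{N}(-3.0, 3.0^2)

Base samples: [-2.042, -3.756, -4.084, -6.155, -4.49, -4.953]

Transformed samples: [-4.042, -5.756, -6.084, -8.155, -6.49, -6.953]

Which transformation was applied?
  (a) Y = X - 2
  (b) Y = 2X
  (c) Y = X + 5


Checking option (a) Y = X - 2:
  X = -2.042 -> Y = -4.042 ✓
  X = -3.756 -> Y = -5.756 ✓
  X = -4.084 -> Y = -6.084 ✓
All samples match this transformation.

(a) X - 2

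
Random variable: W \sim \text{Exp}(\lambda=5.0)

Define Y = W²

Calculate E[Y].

E[W²] = Var(W) + (E[W])² = 0.04 + 0.04 = 0.08

0.08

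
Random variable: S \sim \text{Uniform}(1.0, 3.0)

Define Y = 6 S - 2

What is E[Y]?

For Y = 6S - 2:
E[Y] = 6 * E[S] - 2
E[S] = (1 + 3)/2 = 2
E[Y] = 6 * 2 - 2 = 10

10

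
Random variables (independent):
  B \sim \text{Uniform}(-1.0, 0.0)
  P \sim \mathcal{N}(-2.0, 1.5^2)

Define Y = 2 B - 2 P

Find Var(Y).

For independent RVs: Var(aX + bY) = a²Var(X) + b²Var(Y)
Var(B) = 0.083333333
Var(P) = 2.25
Var(Y) = 2²*0.083333333 + (-2)²*2.25
= 4*0.083333333 + 4*2.25 = 9.3333333

9.3333333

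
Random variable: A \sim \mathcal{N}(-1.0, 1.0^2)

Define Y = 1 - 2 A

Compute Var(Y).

For Y = aA + b: Var(Y) = a² * Var(A)
Var(A) = 1.0^2 = 1
Var(Y) = (-2)² * 1 = 4 * 1 = 4

4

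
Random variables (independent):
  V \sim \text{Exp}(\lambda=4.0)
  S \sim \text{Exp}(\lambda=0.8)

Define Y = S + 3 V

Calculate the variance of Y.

For independent RVs: Var(aX + bY) = a²Var(X) + b²Var(Y)
Var(V) = 0.0625
Var(S) = 1.5625
Var(Y) = 3²*0.0625 + 1²*1.5625
= 9*0.0625 + 1*1.5625 = 2.125

2.125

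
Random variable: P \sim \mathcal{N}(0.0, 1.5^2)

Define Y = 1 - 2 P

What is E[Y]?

For Y = -2P + 1:
E[Y] = -2 * E[P] + 1
E[P] = 0.0 = 0
E[Y] = -2 * 0 + 1 = 1

1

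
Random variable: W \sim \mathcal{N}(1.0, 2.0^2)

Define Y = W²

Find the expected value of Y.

E[W²] = Var(W) + (E[W])² = 4 + 1 = 5

5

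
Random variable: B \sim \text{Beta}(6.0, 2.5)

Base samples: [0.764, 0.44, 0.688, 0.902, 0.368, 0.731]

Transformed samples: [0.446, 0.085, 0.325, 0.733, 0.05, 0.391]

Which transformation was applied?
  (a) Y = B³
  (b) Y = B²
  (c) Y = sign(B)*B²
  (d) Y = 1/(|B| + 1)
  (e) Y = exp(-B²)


Checking option (a) Y = B³:
  B = 0.764 -> Y = 0.446 ✓
  B = 0.44 -> Y = 0.085 ✓
  B = 0.688 -> Y = 0.325 ✓
All samples match this transformation.

(a) B³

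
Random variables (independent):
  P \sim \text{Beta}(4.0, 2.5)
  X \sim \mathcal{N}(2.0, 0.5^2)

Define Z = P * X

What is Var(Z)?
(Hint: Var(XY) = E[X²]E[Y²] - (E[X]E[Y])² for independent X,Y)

Var(XY) = E[X²]E[Y²] - (E[X]E[Y])²
E[P] = 0.61538462, Var(P) = 0.031558185
E[X] = 2, Var(X) = 0.25
E[P²] = 0.031558185 + 0.61538462² = 0.41025641
E[X²] = 0.25 + 2² = 4.25
Var(Z) = 0.41025641*4.25 - (0.61538462*2)²
= 1.7435897 - 1.5147929 = 0.22879684

0.22879684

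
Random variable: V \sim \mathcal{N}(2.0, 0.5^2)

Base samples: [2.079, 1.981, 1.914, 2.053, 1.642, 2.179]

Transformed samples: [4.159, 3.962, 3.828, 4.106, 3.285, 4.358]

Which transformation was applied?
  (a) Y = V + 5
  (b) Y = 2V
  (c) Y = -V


Checking option (b) Y = 2V:
  V = 2.079 -> Y = 4.159 ✓
  V = 1.981 -> Y = 3.962 ✓
  V = 1.914 -> Y = 3.828 ✓
All samples match this transformation.

(b) 2V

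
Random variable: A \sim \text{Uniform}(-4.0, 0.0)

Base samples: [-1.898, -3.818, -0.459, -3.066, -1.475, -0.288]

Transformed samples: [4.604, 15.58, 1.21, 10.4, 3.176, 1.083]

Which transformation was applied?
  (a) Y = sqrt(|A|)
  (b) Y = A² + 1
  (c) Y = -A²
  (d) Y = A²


Checking option (b) Y = A² + 1:
  A = -1.898 -> Y = 4.604 ✓
  A = -3.818 -> Y = 15.58 ✓
  A = -0.459 -> Y = 1.21 ✓
All samples match this transformation.

(b) A² + 1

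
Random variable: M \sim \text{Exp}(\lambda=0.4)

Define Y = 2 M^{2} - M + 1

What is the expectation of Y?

E[Y] = 2*E[M²] - 1*E[M] + 1
E[M] = 2.5
E[M²] = Var(M) + (E[M])² = 6.25 + 6.25 = 12.5
E[Y] = 2*12.5 - 1*2.5 + 1 = 23.5

23.5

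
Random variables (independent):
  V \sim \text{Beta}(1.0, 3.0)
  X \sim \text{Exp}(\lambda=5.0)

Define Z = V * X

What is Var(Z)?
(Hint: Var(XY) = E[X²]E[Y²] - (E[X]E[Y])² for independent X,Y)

Var(XY) = E[X²]E[Y²] - (E[X]E[Y])²
E[V] = 0.25, Var(V) = 0.0375
E[X] = 0.2, Var(X) = 0.04
E[V²] = 0.0375 + 0.25² = 0.1
E[X²] = 0.04 + 0.2² = 0.08
Var(Z) = 0.1*0.08 - (0.25*0.2)²
= 0.008 - 0.0025 = 0.0055

0.0055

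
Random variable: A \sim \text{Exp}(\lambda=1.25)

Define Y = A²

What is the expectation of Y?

E[A²] = Var(A) + (E[A])² = 0.64 + 0.64 = 1.28

1.28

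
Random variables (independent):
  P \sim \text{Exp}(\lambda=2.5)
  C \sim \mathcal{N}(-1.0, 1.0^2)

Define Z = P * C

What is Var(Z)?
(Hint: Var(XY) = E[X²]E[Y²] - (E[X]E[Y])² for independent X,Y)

Var(XY) = E[X²]E[Y²] - (E[X]E[Y])²
E[P] = 0.4, Var(P) = 0.16
E[C] = -1, Var(C) = 1
E[P²] = 0.16 + 0.4² = 0.32
E[C²] = 1 + (-1)² = 2
Var(Z) = 0.32*2 - (0.4*(-1))²
= 0.64 - 0.16 = 0.48

0.48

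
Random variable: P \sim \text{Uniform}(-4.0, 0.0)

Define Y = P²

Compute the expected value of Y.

Using E[X²] = Var(X) + (E[X])²:
E[P] = -2
Var(P) = (0 + 4)^2/12 = 1.3333333
E[P²] = 1.3333333 + (-2)² = 1.3333333 + 4 = 5.3333333

5.3333333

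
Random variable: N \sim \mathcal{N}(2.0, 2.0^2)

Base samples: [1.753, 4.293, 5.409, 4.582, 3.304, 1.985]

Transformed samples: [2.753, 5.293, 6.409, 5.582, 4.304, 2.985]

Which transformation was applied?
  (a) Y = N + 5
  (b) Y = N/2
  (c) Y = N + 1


Checking option (c) Y = N + 1:
  N = 1.753 -> Y = 2.753 ✓
  N = 4.293 -> Y = 5.293 ✓
  N = 5.409 -> Y = 6.409 ✓
All samples match this transformation.

(c) N + 1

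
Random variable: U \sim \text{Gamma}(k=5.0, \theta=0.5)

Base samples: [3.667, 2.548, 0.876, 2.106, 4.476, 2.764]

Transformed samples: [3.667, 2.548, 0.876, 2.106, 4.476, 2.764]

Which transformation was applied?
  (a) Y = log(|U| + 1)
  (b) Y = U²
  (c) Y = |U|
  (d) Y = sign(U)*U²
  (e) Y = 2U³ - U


Checking option (c) Y = |U|:
  U = 3.667 -> Y = 3.667 ✓
  U = 2.548 -> Y = 2.548 ✓
  U = 0.876 -> Y = 0.876 ✓
All samples match this transformation.

(c) |U|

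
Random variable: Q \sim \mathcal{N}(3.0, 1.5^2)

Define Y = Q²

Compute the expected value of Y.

E[Q²] = Var(Q) + (E[Q])² = 2.25 + 9 = 11.25

11.25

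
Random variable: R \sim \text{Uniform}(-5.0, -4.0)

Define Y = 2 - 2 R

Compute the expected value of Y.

For Y = -2R + 2:
E[Y] = -2 * E[R] + 2
E[R] = (-5 - 4)/2 = -4.5
E[Y] = -2 * (-4.5) + 2 = 11

11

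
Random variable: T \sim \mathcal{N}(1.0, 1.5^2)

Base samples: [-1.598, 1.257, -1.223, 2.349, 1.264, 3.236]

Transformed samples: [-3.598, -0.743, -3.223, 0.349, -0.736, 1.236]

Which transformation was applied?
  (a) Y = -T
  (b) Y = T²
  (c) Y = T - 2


Checking option (c) Y = T - 2:
  T = -1.598 -> Y = -3.598 ✓
  T = 1.257 -> Y = -0.743 ✓
  T = -1.223 -> Y = -3.223 ✓
All samples match this transformation.

(c) T - 2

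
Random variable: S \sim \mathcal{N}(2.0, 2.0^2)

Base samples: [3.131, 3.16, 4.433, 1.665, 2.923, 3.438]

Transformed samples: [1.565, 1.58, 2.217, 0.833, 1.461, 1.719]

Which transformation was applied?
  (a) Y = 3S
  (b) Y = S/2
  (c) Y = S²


Checking option (b) Y = S/2:
  S = 3.131 -> Y = 1.565 ✓
  S = 3.16 -> Y = 1.58 ✓
  S = 4.433 -> Y = 2.217 ✓
All samples match this transformation.

(b) S/2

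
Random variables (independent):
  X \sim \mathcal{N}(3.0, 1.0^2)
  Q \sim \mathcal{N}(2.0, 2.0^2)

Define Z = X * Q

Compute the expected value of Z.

For independent RVs: E[XY] = E[X]*E[Y]
E[X] = 3
E[Q] = 2
E[Z] = 3 * 2 = 6

6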